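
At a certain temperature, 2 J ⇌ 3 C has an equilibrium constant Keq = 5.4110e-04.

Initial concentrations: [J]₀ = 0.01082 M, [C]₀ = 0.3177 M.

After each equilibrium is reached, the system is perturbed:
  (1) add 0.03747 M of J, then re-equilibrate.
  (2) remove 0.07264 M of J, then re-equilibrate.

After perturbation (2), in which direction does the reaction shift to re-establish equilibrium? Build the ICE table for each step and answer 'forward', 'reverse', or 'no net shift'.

Direction: reverse

Q₀ = 273.9 vs Keq = 5.4110e-04 ⇒ Q>K, reverse
Step 1:
                    J           C
  Initial     0.01082      0.3177
  Change        0.193     -0.2895
  Equil        0.2038     0.02822
  solve Keq expr → x = -0.09649; check Q = 5.4110e-04
Then add 0.03747 M of J.
Step 2:
                    J           C
  Initial      0.2413     0.02822
  Change    -0.002117    0.003176
  Equil        0.2392      0.0314
  solve Keq expr → x = 0.001059; check Q = 5.4110e-04
Then remove 0.07264 M of J.
Step 3:
                    J           C
  Initial      0.1665      0.0314
  Change     0.004212   -0.006318
  Equil        0.1707     0.02508
  solve Keq expr → x = -0.002106; check Q = 5.4110e-04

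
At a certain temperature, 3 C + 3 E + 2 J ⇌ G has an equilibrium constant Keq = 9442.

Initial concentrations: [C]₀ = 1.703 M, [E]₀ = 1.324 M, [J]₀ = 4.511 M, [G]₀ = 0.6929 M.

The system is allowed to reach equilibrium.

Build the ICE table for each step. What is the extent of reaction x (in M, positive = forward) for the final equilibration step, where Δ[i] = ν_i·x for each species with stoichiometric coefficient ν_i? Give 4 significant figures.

x = 0.4252 M

Q₀ = 0.00297 vs Keq = 9442 ⇒ Q<K, forward
Step 1:
                    C           E           J           G
  Initial       1.703       1.324       4.511      0.6929
  Change       -1.276      -1.276     -0.8504      0.4252
  Equil        0.4274     0.04838       3.661       1.118
  solve Keq expr → x = 0.4252; check Q = 9442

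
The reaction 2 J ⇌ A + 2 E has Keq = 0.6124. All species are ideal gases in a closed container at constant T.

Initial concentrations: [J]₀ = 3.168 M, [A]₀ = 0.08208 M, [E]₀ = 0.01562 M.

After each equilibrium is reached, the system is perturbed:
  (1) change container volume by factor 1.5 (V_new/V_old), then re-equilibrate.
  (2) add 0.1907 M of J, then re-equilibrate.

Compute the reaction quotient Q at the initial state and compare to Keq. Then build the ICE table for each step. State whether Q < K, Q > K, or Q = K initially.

Q₀ = 1.9954e-06 vs Keq = 0.6124 ⇒ Q<K, forward
Step 1:
                   J          A          E
  init         3.168    0.08208    0.01562
  Δ           -1.463     0.7316      1.463
  eq           1.705     0.8137      1.479
  solve Keq expr → x = 0.7316; check Q = 0.6124
Then change container volume by factor 1.5 (V_new/V_old).
Step 2:
                   J          A          E
  init         1.136     0.5425     0.9859
  Δ         -0.08698    0.04349    0.08698
  eq            1.05      0.586      1.073
  solve Keq expr → x = 0.04349; check Q = 0.6124
Then add 0.1907 M of J.
Step 3:
                   J          A          E
  init          1.24      0.586      1.073
  Δ         -0.07781    0.03891    0.07781
  eq           1.162     0.6249      1.151
  solve Keq expr → x = 0.03891; check Q = 0.6124

Q₀ = 1.9954e-06; Q < K (proceeds forward)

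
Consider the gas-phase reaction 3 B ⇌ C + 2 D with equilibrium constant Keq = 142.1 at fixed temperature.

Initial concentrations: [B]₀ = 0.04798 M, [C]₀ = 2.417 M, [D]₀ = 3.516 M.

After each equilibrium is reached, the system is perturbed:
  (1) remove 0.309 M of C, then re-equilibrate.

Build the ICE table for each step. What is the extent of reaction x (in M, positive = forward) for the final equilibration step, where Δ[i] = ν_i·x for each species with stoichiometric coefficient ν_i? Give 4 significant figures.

Q₀ = 2.7052e+05 vs Keq = 142.1 ⇒ Q>K, reverse
Step 1:
                  B         C         D
  Initial   0.04798     2.417     3.516
  Change     0.4958   -0.1653   -0.3305
  Equil      0.5438     2.252     3.185
  solve Keq expr → x = -0.1653; check Q = 142.1
Then remove 0.309 M of C.
Step 2:
                  B         C         D
  Initial    0.5438     1.943     3.185
  Change   -0.02369  0.007898    0.0158
  Equil      0.5201     1.951     3.201
  solve Keq expr → x = 0.007898; check Q = 142.1

x = 0.007898 M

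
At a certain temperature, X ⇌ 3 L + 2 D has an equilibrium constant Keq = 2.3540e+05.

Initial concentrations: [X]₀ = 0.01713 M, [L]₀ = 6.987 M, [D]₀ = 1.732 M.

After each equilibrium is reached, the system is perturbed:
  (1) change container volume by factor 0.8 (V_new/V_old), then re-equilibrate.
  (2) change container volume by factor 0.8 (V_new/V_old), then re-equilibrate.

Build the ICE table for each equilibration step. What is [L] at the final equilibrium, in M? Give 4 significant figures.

Q₀ = 5.9732e+04 vs Keq = 2.3540e+05 ⇒ Q<K, forward
Step 1:
                    X           L           D
  I           0.01713       6.987       1.732
  C          -0.01258     0.03775     0.02517
  E          0.004547       7.025       1.757
  solve Keq expr → x = 0.01258; check Q = 2.3540e+05
Then change container volume by factor 0.8 (V_new/V_old).
Step 2:
                    X           L           D
  I          0.005684       8.781       2.196
  C          0.007884    -0.02365    -0.01577
  E           0.01357       8.757       2.181
  solve Keq expr → x = -0.007884; check Q = 2.3540e+05
Then change container volume by factor 0.8 (V_new/V_old).
Step 3:
                    X           L           D
  I           0.01696       10.95       2.726
  C           0.02237     -0.0671    -0.04473
  E           0.03932       10.88       2.681
  solve Keq expr → x = -0.02237; check Q = 2.3540e+05

[L]_eq = 10.88 M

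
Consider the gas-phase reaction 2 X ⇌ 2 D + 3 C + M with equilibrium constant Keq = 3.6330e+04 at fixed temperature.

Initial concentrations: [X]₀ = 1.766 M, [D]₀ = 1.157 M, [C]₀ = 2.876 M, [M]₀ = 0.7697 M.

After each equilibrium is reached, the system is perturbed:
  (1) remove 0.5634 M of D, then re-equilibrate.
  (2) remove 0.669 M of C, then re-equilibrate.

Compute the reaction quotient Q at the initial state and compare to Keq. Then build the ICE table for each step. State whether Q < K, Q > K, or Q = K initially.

Q₀ = 7.859 vs Keq = 3.6330e+04 ⇒ Q<K, forward
Step 1:
                   X          D          C          M
  init         1.766      1.157      2.876     0.7697
  Δ           -1.556      1.556      2.333     0.7778
  eq          0.2105      2.713      5.209      1.547
  solve Keq expr → x = 0.7778; check Q = 3.6330e+04
Then remove 0.5634 M of D.
Step 2:
                   X          D          C          M
  init        0.2105      2.149      5.209      1.547
  Δ         -0.03709    0.03709    0.05563    0.01854
  eq          0.1734      2.186      5.265      1.566
  solve Keq expr → x = 0.01854; check Q = 3.6330e+04
Then remove 0.669 M of C.
Step 3:
                   X          D          C          M
  init        0.1734      2.186      4.596      1.566
  Δ         -0.02761    0.02761    0.04142    0.01381
  eq          0.1458      2.214      4.637       1.58
  solve Keq expr → x = 0.01381; check Q = 3.6330e+04

Q₀ = 7.859; Q < K (proceeds forward)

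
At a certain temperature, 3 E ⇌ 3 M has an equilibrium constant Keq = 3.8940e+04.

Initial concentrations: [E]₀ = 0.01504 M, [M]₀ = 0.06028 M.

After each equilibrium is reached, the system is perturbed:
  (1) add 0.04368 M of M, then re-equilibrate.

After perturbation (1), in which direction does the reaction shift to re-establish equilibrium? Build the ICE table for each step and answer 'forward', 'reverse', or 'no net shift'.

Direction: reverse

Q₀ = 64.38 vs Keq = 3.8940e+04 ⇒ Q<K, forward
Step 1:
                  E         M
  init      0.01504   0.06028
  Δ        -0.01288   0.01288
  eq       0.002158   0.07316
  solve Keq expr → x = 0.004294; check Q = 3.8940e+04
Then add 0.04368 M of M.
Step 2:
                  E         M
  init     0.002158    0.1168
  Δ        0.001252 -0.001252
  eq        0.00341    0.1156
  solve Keq expr → x = -4.1726e-04; check Q = 3.8940e+04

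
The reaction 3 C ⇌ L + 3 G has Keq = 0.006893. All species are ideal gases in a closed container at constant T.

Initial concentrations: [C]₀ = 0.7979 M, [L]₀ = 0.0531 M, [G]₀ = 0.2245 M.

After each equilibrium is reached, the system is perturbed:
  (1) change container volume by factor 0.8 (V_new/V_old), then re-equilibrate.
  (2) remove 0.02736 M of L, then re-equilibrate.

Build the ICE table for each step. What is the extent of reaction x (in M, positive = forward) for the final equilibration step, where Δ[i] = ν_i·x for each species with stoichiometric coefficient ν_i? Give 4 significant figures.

x = 0.006998 M

Q₀ = 0.001183 vs Keq = 0.006893 ⇒ Q<K, forward
Step 1:
                   C          L          G
  Initial     0.7979     0.0531     0.2245
  Change    -0.08689    0.02896    0.08689
  Equil        0.711    0.08206     0.3114
  solve Keq expr → x = 0.02896; check Q = 0.006893
Then change container volume by factor 0.8 (V_new/V_old).
Step 2:
                   C          L          G
  Initial     0.8888     0.1026     0.3892
  Change     0.01534  -0.005114   -0.01534
  Equil       0.9041    0.09746     0.3739
  solve Keq expr → x = -0.005114; check Q = 0.006893
Then remove 0.02736 M of L.
Step 3:
                   C          L          G
  Initial     0.9041     0.0701     0.3739
  Change    -0.02099   0.006998    0.02099
  Equil       0.8831     0.0771     0.3949
  solve Keq expr → x = 0.006998; check Q = 0.006893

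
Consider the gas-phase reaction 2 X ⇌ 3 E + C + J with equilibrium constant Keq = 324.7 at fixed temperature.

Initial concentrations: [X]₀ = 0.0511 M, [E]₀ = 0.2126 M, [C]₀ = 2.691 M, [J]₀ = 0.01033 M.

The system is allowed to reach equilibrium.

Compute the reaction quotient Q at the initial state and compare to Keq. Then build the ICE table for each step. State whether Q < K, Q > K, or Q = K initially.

Q₀ = 0.1023; Q < K (proceeds forward)

Q₀ = 0.1023 vs Keq = 324.7 ⇒ Q<K, forward
Step 1:
                   X          E          C          J
  I           0.0511     0.2126      2.691    0.01033
  C         -0.04851    0.07276    0.02425    0.02425
  E         0.002592     0.2854      2.715    0.03458
  solve Keq expr → x = 0.02425; check Q = 324.7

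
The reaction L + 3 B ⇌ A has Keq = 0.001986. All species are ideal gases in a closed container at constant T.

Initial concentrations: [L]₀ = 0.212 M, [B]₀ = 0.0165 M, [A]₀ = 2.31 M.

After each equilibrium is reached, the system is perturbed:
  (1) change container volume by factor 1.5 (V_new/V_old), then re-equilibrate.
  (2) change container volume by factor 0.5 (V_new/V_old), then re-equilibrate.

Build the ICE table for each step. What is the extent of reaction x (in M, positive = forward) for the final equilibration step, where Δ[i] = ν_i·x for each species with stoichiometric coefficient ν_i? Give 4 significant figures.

x = 0.6589 M

Q₀ = 2.4256e+06 vs Keq = 0.001986 ⇒ Q>K, reverse
Step 1:
                  L         B         A
  Initial     0.212    0.0165      2.31
  Change      1.746     5.238    -1.746
  Equil       1.958     5.254    0.5641
  solve Keq expr → x = -1.746; check Q = 0.001986
Then change container volume by factor 1.5 (V_new/V_old).
Step 2:
                  L         B         A
  Initial     1.305     3.503     0.376
  Change     0.1807    0.5421   -0.1807
  Equil       1.486     4.045    0.1953
  solve Keq expr → x = -0.1807; check Q = 0.001986
Then change container volume by factor 0.5 (V_new/V_old).
Step 3:
                  L         B         A
  Initial     2.972      8.09    0.3907
  Change    -0.6589    -1.977    0.6589
  Equil       2.313     6.113      1.05
  solve Keq expr → x = 0.6589; check Q = 0.001986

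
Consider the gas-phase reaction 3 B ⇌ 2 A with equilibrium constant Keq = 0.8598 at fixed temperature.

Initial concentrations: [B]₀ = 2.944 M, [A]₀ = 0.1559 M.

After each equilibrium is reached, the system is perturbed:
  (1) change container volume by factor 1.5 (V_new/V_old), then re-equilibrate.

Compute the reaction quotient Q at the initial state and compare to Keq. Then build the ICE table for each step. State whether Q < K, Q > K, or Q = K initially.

Q₀ = 9.5253e-04; Q < K (proceeds forward)

Q₀ = 9.5253e-04 vs Keq = 0.8598 ⇒ Q<K, forward
Step 1:
                   B          A
  init         2.944     0.1559
  Δ           -1.699      1.133
  eq           1.245      1.288
  solve Keq expr → x = 0.5663; check Q = 0.8598
Then change container volume by factor 1.5 (V_new/V_old).
Step 2:
                   B          A
  init        0.8301      0.859
  Δ          0.08025    -0.0535
  eq          0.9104     0.8055
  solve Keq expr → x = -0.02675; check Q = 0.8598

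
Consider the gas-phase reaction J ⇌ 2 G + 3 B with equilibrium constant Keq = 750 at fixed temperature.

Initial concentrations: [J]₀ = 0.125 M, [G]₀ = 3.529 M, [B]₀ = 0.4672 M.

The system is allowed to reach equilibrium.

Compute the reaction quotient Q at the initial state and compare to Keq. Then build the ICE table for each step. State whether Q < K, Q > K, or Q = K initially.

Q₀ = 10.16; Q < K (proceeds forward)

Q₀ = 10.16 vs Keq = 750 ⇒ Q<K, forward
Step 1:
                    J           G           B
  I             0.125       3.529      0.4672
  C           -0.1149      0.2298      0.3447
  E           0.01008       3.759      0.8119
  solve Keq expr → x = 0.1149; check Q = 750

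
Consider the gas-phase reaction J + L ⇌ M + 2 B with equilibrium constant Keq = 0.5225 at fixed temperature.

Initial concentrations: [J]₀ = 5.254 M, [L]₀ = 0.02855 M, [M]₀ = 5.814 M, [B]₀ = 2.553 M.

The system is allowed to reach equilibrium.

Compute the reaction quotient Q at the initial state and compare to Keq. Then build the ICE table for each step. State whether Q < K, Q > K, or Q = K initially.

Q₀ = 252.6 vs Keq = 0.5225 ⇒ Q>K, reverse
Step 1:
                    J           L           M           B
  I             5.254     0.02855       5.814       2.553
  C            0.8897      0.8897     -0.8897      -1.779
  E             6.144      0.9182       4.924      0.7737
  solve Keq expr → x = -0.8897; check Q = 0.5225

Q₀ = 252.6; Q > K (proceeds reverse)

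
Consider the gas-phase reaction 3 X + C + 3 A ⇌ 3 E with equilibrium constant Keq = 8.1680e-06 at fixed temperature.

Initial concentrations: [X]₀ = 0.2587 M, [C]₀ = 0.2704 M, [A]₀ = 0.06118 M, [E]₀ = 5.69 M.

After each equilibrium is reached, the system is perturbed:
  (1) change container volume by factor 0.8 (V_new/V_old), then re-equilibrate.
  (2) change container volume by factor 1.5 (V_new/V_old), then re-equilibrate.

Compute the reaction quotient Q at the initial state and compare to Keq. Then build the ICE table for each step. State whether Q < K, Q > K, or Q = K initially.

Q₀ = 1.7184e+08; Q > K (proceeds reverse)

Q₀ = 1.7184e+08 vs Keq = 8.1680e-06 ⇒ Q>K, reverse
Step 1:
                    X           C           A           E
  init         0.2587      0.2704     0.06118        5.69
  Δ             5.017       1.672       5.017      -5.017
  eq            5.276       1.943       5.078      0.6732
  solve Keq expr → x = -1.672; check Q = 8.1680e-06
Then change container volume by factor 0.8 (V_new/V_old).
Step 2:
                    X           C           A           E
  init          6.594       2.428       6.348      0.8415
  Δ           -0.2092    -0.06974     -0.2092      0.2092
  eq            6.385       2.359       6.138       1.051
  solve Keq expr → x = 0.06974; check Q = 8.1680e-06
Then change container volume by factor 1.5 (V_new/V_old).
Step 3:
                    X           C           A           E
  init          4.257       1.572       4.092      0.7005
  Δ            0.2373      0.0791      0.2373     -0.2373
  eq            4.494       1.651       4.329      0.4632
  solve Keq expr → x = -0.0791; check Q = 8.1680e-06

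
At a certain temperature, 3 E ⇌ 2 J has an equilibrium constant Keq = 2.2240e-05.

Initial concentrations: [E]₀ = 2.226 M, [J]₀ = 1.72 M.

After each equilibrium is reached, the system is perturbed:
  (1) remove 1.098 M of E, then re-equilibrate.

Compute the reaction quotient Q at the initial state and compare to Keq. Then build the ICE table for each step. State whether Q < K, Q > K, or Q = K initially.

Q₀ = 0.2682 vs Keq = 2.2240e-05 ⇒ Q>K, reverse
Step 1:
                   E          J
  init         2.226       1.72
  Δ            2.507     -1.671
  eq           4.733    0.04856
  solve Keq expr → x = -0.8357; check Q = 2.2240e-05
Then remove 1.098 M of E.
Step 2:
                   E          J
  init         3.635    0.04856
  Δ          0.02334   -0.01556
  eq           3.658      0.033
  solve Keq expr → x = -0.007781; check Q = 2.2240e-05

Q₀ = 0.2682; Q > K (proceeds reverse)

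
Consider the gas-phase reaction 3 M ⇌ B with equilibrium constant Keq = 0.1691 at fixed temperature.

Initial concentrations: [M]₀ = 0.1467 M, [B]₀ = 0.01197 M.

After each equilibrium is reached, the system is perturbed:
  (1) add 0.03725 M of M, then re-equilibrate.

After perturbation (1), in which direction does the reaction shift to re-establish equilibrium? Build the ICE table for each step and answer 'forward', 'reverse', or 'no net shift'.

Direction: forward

Q₀ = 3.791 vs Keq = 0.1691 ⇒ Q>K, reverse
Step 1:
                    M           B
  Initial      0.1467     0.01197
  Change      0.03297    -0.01099
  Equil        0.1797  9.8074e-04
  solve Keq expr → x = -0.01099; check Q = 0.1691
Then add 0.03725 M of M.
Step 2:
                    M           B
  Initial      0.2169  9.8074e-04
  Change    -0.002088  6.9586e-04
  Equil        0.2148    0.001677
  solve Keq expr → x = 6.9586e-04; check Q = 0.1691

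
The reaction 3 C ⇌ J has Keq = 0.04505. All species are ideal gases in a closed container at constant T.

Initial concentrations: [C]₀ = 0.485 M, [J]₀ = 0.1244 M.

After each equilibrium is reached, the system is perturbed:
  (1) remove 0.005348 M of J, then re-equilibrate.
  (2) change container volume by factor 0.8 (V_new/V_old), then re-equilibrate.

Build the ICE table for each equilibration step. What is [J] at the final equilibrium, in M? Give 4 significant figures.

[J]_eq = 0.03746 M

Q₀ = 1.09 vs Keq = 0.04505 ⇒ Q>K, reverse
Step 1:
                    C           J
  init          0.485      0.1244
  Δ            0.3062     -0.1021
  eq           0.7912     0.02232
  solve Keq expr → x = -0.1021; check Q = 0.04505
Then remove 0.005348 M of J.
Step 2:
                    C           J
  init         0.7912     0.01697
  Δ          -0.01284    0.004279
  eq           0.7784     0.02125
  solve Keq expr → x = 0.004279; check Q = 0.04505
Then change container volume by factor 0.8 (V_new/V_old).
Step 3:
                    C           J
  init          0.973     0.02656
  Δ          -0.03269      0.0109
  eq           0.9403     0.03746
  solve Keq expr → x = 0.0109; check Q = 0.04505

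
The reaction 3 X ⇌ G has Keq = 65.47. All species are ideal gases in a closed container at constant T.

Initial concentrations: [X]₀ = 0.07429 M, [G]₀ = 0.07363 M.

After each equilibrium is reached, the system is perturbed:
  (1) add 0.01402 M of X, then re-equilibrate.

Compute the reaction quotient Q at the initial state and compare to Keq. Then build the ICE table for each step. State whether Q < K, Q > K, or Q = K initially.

Q₀ = 179.6 vs Keq = 65.47 ⇒ Q>K, reverse
Step 1:
                   X          G
  init       0.07429    0.07363
  Δ          0.02553   -0.00851
  eq         0.09982    0.06512
  solve Keq expr → x = -0.00851; check Q = 65.47
Then add 0.01402 M of X.
Step 2:
                   X          G
  init        0.1138    0.06512
  Δ         -0.01201   0.004005
  eq          0.1018    0.06912
  solve Keq expr → x = 0.004005; check Q = 65.47

Q₀ = 179.6; Q > K (proceeds reverse)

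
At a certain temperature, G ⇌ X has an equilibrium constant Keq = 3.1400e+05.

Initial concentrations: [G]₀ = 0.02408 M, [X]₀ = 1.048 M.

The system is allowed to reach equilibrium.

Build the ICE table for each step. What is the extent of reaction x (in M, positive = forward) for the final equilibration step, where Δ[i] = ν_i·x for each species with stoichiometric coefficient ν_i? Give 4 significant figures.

Q₀ = 43.52 vs Keq = 3.1400e+05 ⇒ Q<K, forward
Step 1:
                   G          X
  Initial    0.02408      1.048
  Change    -0.02408    0.02408
  Equil   3.4143e-06      1.072
  solve Keq expr → x = 0.02408; check Q = 3.1400e+05

x = 0.02408 M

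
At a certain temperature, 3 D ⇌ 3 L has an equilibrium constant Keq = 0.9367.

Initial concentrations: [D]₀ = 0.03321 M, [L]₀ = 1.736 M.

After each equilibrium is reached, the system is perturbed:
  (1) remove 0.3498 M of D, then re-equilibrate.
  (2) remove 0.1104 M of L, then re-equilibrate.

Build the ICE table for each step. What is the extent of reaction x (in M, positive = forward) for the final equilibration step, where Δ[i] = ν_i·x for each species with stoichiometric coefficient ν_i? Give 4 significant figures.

x = 0.0186 M

Q₀ = 1.4284e+05 vs Keq = 0.9367 ⇒ Q>K, reverse
Step 1:
                  D         L
  I         0.03321     1.736
  C           0.861    -0.861
  E          0.8942     0.875
  solve Keq expr → x = -0.287; check Q = 0.9367
Then remove 0.3498 M of D.
Step 2:
                  D         L
  I          0.5444     0.875
  C           0.173    -0.173
  E          0.7174     0.702
  solve Keq expr → x = -0.05766; check Q = 0.9367
Then remove 0.1104 M of L.
Step 3:
                  D         L
  I          0.7174    0.5916
  C         -0.0558    0.0558
  E          0.6616    0.6474
  solve Keq expr → x = 0.0186; check Q = 0.9367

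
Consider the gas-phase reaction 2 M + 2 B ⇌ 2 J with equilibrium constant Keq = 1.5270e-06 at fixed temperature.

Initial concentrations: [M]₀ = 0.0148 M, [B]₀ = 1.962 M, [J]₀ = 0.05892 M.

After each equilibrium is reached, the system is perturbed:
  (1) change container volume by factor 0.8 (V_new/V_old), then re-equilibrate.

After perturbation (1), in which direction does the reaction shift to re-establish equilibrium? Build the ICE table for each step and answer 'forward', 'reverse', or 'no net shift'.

Q₀ = 4.117 vs Keq = 1.5270e-06 ⇒ Q>K, reverse
Step 1:
                  M         B         J
  I          0.0148     1.962   0.05892
  C         0.05874   0.05874  -0.05874
  E         0.07354     2.021 1.8362e-04
  solve Keq expr → x = -0.02937; check Q = 1.5270e-06
Then change container volume by factor 0.8 (V_new/V_old).
Step 2:
                  M         B         J
  I         0.09192     2.526 2.2953e-04
  C       -5.7198e-05 -5.7198e-05 5.7198e-05
  E         0.09186     2.526 2.8673e-04
  solve Keq expr → x = 2.8599e-05; check Q = 1.5270e-06

Direction: forward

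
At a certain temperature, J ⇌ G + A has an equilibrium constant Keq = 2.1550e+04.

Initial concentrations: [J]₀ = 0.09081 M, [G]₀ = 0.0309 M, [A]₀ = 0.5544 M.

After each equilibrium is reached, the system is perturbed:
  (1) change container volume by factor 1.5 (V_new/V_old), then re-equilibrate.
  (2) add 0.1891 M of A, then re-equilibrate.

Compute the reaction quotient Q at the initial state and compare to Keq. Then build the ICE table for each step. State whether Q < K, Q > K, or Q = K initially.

Q₀ = 0.1886; Q < K (proceeds forward)

Q₀ = 0.1886 vs Keq = 2.1550e+04 ⇒ Q<K, forward
Step 1:
                   J          G          A
  Initial    0.09081     0.0309     0.5544
  Change    -0.09081    0.09081    0.09081
  Equil   3.6439e-06     0.1217     0.6452
  solve Keq expr → x = 0.09081; check Q = 2.1550e+04
Then change container volume by factor 1.5 (V_new/V_old).
Step 2:
                   J          G          A
  Initial 2.4293e-06    0.08114     0.4301
  Change  -8.0973e-07 8.0973e-07 8.0973e-07
  Equil   1.6195e-06    0.08114     0.4301
  solve Keq expr → x = 8.0973e-07; check Q = 2.1550e+04
Then add 0.1891 M of A.
Step 3:
                   J          G          A
  Initial 1.6195e-06    0.08114     0.6192
  Change  7.1196e-07 -7.1196e-07 -7.1196e-07
  Equil   2.3315e-06    0.08114     0.6192
  solve Keq expr → x = -7.1196e-07; check Q = 2.1550e+04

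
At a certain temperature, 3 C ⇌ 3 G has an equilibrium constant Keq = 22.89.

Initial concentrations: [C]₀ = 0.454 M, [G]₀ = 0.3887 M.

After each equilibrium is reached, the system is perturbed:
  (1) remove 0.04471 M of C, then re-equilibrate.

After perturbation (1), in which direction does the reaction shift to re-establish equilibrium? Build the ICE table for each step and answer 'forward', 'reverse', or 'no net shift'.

Direction: reverse

Q₀ = 0.6276 vs Keq = 22.89 ⇒ Q<K, forward
Step 1:
                  C         G
  Initial     0.454    0.3887
  Change    -0.2345    0.2345
  Equil      0.2195    0.6232
  solve Keq expr → x = 0.07817; check Q = 22.89
Then remove 0.04471 M of C.
Step 2:
                  C         G
  Initial    0.1748    0.6232
  Change    0.03306  -0.03306
  Equil      0.2078    0.5901
  solve Keq expr → x = -0.01102; check Q = 22.89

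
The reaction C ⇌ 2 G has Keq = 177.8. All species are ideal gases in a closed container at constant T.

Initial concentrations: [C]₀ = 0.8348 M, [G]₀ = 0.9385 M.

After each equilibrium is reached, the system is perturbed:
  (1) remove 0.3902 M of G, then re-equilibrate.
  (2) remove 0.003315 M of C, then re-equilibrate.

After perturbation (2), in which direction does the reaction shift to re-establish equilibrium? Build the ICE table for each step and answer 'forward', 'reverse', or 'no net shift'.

Q₀ = 1.055 vs Keq = 177.8 ⇒ Q<K, forward
Step 1:
                    C           G
  I            0.8348      0.9385
  C           -0.7986       1.597
  E           0.03616       2.536
  solve Keq expr → x = 0.7986; check Q = 177.8
Then remove 0.3902 M of G.
Step 2:
                    C           G
  I           0.03616       2.146
  C         -0.009799      0.0196
  E           0.02637       2.165
  solve Keq expr → x = 0.009799; check Q = 177.8
Then remove 0.003315 M of C.
Step 3:
                    C           G
  I           0.02305       2.165
  C          0.003161   -0.006322
  E           0.02621       2.159
  solve Keq expr → x = -0.003161; check Q = 177.8

Direction: reverse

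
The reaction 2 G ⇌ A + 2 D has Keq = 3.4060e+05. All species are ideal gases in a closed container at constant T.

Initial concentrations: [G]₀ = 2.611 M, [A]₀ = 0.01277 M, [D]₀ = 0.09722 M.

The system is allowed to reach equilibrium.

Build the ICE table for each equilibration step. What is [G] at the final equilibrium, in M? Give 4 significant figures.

Q₀ = 1.7705e-05 vs Keq = 3.4060e+05 ⇒ Q<K, forward
Step 1:
                    G           A           D
  Initial       2.611     0.01277     0.09722
  Change       -2.606       1.303       2.606
  Equil      0.005312       1.316       2.703
  solve Keq expr → x = 1.303; check Q = 3.4060e+05

[G]_eq = 0.005312 M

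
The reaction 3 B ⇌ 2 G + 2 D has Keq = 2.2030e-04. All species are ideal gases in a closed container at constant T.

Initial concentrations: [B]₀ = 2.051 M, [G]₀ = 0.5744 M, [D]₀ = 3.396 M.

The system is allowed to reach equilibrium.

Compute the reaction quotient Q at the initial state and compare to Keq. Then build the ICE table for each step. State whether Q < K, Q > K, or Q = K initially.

Q₀ = 0.441 vs Keq = 2.2030e-04 ⇒ Q>K, reverse
Step 1:
                  B         G         D
  I           2.051    0.5744     3.396
  C          0.8235    -0.549    -0.549
  E           2.874   0.02541     2.847
  solve Keq expr → x = -0.2745; check Q = 2.2030e-04

Q₀ = 0.441; Q > K (proceeds reverse)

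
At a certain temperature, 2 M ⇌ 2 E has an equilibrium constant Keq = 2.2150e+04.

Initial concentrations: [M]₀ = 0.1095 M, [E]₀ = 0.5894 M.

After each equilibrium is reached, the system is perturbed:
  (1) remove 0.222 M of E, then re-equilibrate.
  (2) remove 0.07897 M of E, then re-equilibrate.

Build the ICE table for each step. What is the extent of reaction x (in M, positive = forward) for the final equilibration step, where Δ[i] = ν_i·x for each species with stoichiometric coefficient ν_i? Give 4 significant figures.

x = 2.6353e-04 M

Q₀ = 28.97 vs Keq = 2.2150e+04 ⇒ Q<K, forward
Step 1:
                   M          E
  init        0.1095     0.5894
  Δ          -0.1048     0.1048
  eq        0.004665     0.6942
  solve Keq expr → x = 0.05242; check Q = 2.2150e+04
Then remove 0.222 M of E.
Step 2:
                   M          E
  init      0.004665     0.4722
  Δ        -0.001482   0.001482
  eq        0.003183     0.4737
  solve Keq expr → x = 7.4085e-04; check Q = 2.2150e+04
Then remove 0.07897 M of E.
Step 3:
                   M          E
  init      0.003183     0.3947
  Δ       -5.2707e-04 5.2707e-04
  eq        0.002656     0.3953
  solve Keq expr → x = 2.6353e-04; check Q = 2.2150e+04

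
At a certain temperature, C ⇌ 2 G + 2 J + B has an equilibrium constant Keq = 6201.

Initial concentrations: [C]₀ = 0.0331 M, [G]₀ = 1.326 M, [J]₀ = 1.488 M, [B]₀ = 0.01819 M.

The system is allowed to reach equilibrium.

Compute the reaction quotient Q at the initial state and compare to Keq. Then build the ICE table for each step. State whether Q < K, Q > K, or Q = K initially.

Q₀ = 2.139 vs Keq = 6201 ⇒ Q<K, forward
Step 1:
                  C         G         J         B
  Initial    0.0331     1.326     1.488   0.01819
  Change   -0.03306   0.06612   0.06612   0.03306
  Equil   3.8687e-05     1.392     1.554   0.05125
  solve Keq expr → x = 0.03306; check Q = 6201

Q₀ = 2.139; Q < K (proceeds forward)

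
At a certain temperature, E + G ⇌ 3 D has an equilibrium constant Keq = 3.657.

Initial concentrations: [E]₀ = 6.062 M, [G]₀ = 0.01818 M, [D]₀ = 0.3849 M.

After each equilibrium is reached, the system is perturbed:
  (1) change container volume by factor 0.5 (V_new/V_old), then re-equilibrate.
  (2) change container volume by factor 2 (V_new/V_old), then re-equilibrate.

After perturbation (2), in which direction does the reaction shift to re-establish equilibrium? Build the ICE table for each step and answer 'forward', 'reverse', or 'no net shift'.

Q₀ = 0.5174 vs Keq = 3.657 ⇒ Q<K, forward
Step 1:
                    E           G           D
  init          6.062     0.01818      0.3849
  Δ          -0.01462    -0.01462     0.04385
  eq            6.047    0.003564      0.4287
  solve Keq expr → x = 0.01462; check Q = 3.657
Then change container volume by factor 0.5 (V_new/V_old).
Step 2:
                    E           G           D
  init          12.09    0.007128      0.8575
  Δ          0.006211    0.006211    -0.01863
  eq             12.1     0.01334      0.8389
  solve Keq expr → x = -0.006211; check Q = 3.657
Then change container volume by factor 2 (V_new/V_old).
Step 3:
                    E           G           D
  init           6.05     0.00667      0.4194
  Δ         -0.003106   -0.003106    0.009317
  eq            6.047    0.003564      0.4287
  solve Keq expr → x = 0.003106; check Q = 3.657

Direction: forward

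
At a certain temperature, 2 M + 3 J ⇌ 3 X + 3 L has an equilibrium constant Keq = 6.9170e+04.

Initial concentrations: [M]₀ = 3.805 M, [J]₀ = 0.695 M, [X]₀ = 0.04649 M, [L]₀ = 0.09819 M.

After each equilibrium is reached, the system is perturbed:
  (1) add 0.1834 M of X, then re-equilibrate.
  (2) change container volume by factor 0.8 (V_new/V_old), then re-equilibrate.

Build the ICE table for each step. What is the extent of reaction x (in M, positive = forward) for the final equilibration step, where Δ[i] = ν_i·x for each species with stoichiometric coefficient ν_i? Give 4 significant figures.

Q₀ = 1.9571e-08 vs Keq = 6.9170e+04 ⇒ Q<K, forward
Step 1:
                  M         J         X         L
  init        3.805     0.695   0.04649   0.09819
  Δ         -0.4591   -0.6887    0.6887    0.6887
  eq          3.346    0.0063    0.7352    0.7869
  solve Keq expr → x = 0.2296; check Q = 6.9170e+04
Then add 0.1834 M of X.
Step 2:
                  M         J         X         L
  init        3.346    0.0063    0.9186    0.7869
  Δ        0.001028  0.001541 -0.001541 -0.001541
  eq          3.347  0.007841     0.917    0.7853
  solve Keq expr → x = -5.1379e-04; check Q = 6.9170e+04
Then change container volume by factor 0.8 (V_new/V_old).
Step 3:
                  M         J         X         L
  init        4.184  0.009802     1.146    0.9817
  Δ       4.9415e-04 7.4123e-04 -7.4123e-04 -7.4123e-04
  eq          4.184   0.01054     1.146    0.9809
  solve Keq expr → x = -2.4708e-04; check Q = 6.9170e+04

x = -2.4708e-04 M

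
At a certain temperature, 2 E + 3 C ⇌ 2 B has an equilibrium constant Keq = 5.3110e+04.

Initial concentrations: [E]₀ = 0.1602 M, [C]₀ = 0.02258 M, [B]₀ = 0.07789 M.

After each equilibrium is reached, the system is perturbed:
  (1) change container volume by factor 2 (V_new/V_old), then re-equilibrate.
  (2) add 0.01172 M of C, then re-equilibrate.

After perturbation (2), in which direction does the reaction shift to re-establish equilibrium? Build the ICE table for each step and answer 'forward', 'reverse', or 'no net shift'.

Direction: forward

Q₀ = 2.0534e+04 vs Keq = 5.3110e+04 ⇒ Q<K, forward
Step 1:
                  E         C         B
  init       0.1602   0.02258   0.07789
  Δ       -0.003582 -0.005373  0.003582
  eq         0.1566   0.01721   0.08147
  solve Keq expr → x = 0.001791; check Q = 5.3110e+04
Then change container volume by factor 2 (V_new/V_old).
Step 2:
                  E         C         B
  init      0.07831  0.008604   0.04074
  Δ        0.004489  0.006734 -0.004489
  eq         0.0828   0.01534   0.03625
  solve Keq expr → x = -0.002245; check Q = 5.3110e+04
Then add 0.01172 M of C.
Step 3:
                  E         C         B
  init       0.0828   0.02706   0.03625
  Δ       -0.006102 -0.009153  0.006102
  eq         0.0767   0.01791   0.04235
  solve Keq expr → x = 0.003051; check Q = 5.3110e+04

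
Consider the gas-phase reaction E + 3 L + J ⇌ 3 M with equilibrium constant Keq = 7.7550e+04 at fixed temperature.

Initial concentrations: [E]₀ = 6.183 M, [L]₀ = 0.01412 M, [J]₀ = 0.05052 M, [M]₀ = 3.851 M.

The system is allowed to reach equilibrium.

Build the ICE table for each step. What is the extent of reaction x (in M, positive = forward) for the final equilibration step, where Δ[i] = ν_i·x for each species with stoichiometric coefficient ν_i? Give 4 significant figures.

Q₀ = 6.4946e+07 vs Keq = 7.7550e+04 ⇒ Q>K, reverse
Step 1:
                   E          L          J          M
  I            6.183    0.01412    0.05052      3.851
  C          0.03197     0.0959    0.03197    -0.0959
  E            6.215       0.11    0.08249      3.755
  solve Keq expr → x = -0.03197; check Q = 7.7550e+04

x = -0.03197 M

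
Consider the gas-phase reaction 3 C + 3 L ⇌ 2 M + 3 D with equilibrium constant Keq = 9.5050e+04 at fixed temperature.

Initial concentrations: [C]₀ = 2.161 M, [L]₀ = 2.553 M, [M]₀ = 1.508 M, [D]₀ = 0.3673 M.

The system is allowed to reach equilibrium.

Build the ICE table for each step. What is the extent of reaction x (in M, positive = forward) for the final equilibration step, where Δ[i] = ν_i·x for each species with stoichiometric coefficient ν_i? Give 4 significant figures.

Q₀ = 6.7104e-04 vs Keq = 9.5050e+04 ⇒ Q<K, forward
Step 1:
                   C          L          M          D
  I            2.161      2.553      1.508     0.3673
  C           -1.981     -1.981      1.321      1.981
  E           0.1799     0.5719      2.829      2.348
  solve Keq expr → x = 0.6604; check Q = 9.5050e+04

x = 0.6604 M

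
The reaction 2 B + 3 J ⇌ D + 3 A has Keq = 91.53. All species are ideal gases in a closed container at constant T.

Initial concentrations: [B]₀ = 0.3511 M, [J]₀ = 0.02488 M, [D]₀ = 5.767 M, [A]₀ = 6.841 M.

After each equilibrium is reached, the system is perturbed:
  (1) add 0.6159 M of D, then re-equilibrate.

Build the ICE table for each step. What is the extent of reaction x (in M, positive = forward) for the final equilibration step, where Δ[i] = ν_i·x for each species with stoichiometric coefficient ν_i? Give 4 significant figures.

x = -0.01086 M

Q₀ = 9.7251e+08 vs Keq = 91.53 ⇒ Q>K, reverse
Step 1:
                   B          J          D          A
  I           0.3511    0.02488      5.767      6.841
  C            1.058      1.586    -0.5288     -1.586
  E            1.409      1.611      5.238      5.255
  solve Keq expr → x = -0.5288; check Q = 91.53
Then add 0.6159 M of D.
Step 2:
                   B          J          D          A
  I            1.409      1.611      5.854      5.255
  C          0.02172    0.03258   -0.01086   -0.03258
  E             1.43      1.644      5.843      5.222
  solve Keq expr → x = -0.01086; check Q = 91.53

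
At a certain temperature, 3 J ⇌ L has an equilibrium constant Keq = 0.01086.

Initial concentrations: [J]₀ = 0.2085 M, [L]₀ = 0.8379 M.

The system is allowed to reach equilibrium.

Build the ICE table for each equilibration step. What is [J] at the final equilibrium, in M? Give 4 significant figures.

Q₀ = 92.44 vs Keq = 0.01086 ⇒ Q>K, reverse
Step 1:
                   J          L
  init        0.2085     0.8379
  Δ            2.108    -0.7028
  eq           2.317     0.1351
  solve Keq expr → x = -0.7028; check Q = 0.01086

[J]_eq = 2.317 M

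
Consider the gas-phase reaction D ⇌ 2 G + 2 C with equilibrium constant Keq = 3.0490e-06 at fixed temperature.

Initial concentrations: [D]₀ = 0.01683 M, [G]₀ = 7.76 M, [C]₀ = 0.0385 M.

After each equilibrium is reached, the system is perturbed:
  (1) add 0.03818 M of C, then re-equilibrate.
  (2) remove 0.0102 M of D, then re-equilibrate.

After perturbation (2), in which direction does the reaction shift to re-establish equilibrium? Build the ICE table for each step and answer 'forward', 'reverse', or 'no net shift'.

Direction: reverse

Q₀ = 5.303 vs Keq = 3.0490e-06 ⇒ Q>K, reverse
Step 1:
                    D           G           C
  I           0.01683        7.76      0.0385
  C           0.01923    -0.03846    -0.03846
  E           0.03606       7.722  4.2942e-05
  solve Keq expr → x = -0.01923; check Q = 3.0490e-06
Then add 0.03818 M of C.
Step 2:
                    D           G           C
  I           0.03606       7.722     0.03822
  C           0.01908    -0.03817    -0.03817
  E           0.05514       7.683  5.3367e-05
  solve Keq expr → x = -0.01908; check Q = 3.0490e-06
Then remove 0.0102 M of D.
Step 3:
                    D           G           C
  I           0.04494       7.683  5.3367e-05
  C        2.5932e-06 -5.1865e-06 -5.1865e-06
  E           0.04495       7.683  4.8181e-05
  solve Keq expr → x = -2.5932e-06; check Q = 3.0490e-06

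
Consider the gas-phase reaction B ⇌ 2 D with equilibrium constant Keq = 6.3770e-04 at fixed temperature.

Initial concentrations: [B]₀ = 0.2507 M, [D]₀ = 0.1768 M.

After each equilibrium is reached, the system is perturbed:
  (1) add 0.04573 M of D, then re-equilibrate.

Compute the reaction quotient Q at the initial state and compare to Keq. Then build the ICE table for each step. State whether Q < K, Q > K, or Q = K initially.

Q₀ = 0.1247; Q > K (proceeds reverse)

Q₀ = 0.1247 vs Keq = 6.3770e-04 ⇒ Q>K, reverse
Step 1:
                  B         D
  I          0.2507    0.1768
  C         0.08113   -0.1623
  E          0.3318   0.01455
  solve Keq expr → x = -0.08113; check Q = 6.3770e-04
Then add 0.04573 M of D.
Step 2:
                  B         D
  I          0.3318   0.06028
  C         0.02262  -0.04524
  E          0.3544   0.01503
  solve Keq expr → x = -0.02262; check Q = 6.3770e-04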